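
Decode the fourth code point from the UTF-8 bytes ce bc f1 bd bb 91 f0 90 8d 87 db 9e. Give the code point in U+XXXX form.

U+06DE

Offset 0: leading byte 0xCE = 11001110 → 2-byte char #1 = CE BC.
Offset 2: leading byte 0xF1 = 11110001 → 4-byte char #2 = F1 BD BB 91.
Offset 6: leading byte 0xF0 = 11110000 → 4-byte char #3 = F0 90 8D 87.
Offset 10: leading byte 0xDB = 11011011 → 2-byte char #4 = DB 9E.
Leading byte 0xDB = 11011011 matches 110xxxxx → 2-byte sequence.
Byte 1: 0xDB = 11011011, payload 11011 (5 bits).
Byte 2: 0x9E = 10011110 (10xxxxxx ✓), payload 011110.
Concatenate: 11011011110 = 0x6DE (11 bits → U+06DE).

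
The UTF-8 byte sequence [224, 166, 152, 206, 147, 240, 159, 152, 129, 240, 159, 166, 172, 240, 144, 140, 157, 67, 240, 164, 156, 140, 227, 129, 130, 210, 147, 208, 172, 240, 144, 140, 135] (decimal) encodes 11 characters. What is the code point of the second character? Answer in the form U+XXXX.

U+0393

Offset 0: leading byte 0xE0 = 11100000 → 3-byte char #1 = E0 A6 98.
Offset 3: leading byte 0xCE = 11001110 → 2-byte char #2 = CE 93.
Leading byte 0xCE = 11001110 matches 110xxxxx → 2-byte sequence.
Byte 1: 0xCE = 11001110, payload 01110 (5 bits).
Byte 2: 0x93 = 10010011 (10xxxxxx ✓), payload 010011.
Concatenate: 01110010011 = 0x393 (11 bits → U+0393).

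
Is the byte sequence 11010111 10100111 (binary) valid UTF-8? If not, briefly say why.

Leading byte 0xD7 = 11010111 → 2-byte form.
Continuation bytes 0xA7=10100111 all match 10xxxxxx.
Decoded value 0x5E7 is ≥ 0x80 (shortest form) and not a surrogate.

valid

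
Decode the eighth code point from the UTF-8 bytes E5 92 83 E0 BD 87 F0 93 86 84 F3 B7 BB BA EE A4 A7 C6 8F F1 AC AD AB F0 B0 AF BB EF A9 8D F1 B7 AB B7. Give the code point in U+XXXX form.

U+30BFB

Offset 0: leading byte 0xE5 = 11100101 → 3-byte char #1 = E5 92 83.
Offset 3: leading byte 0xE0 = 11100000 → 3-byte char #2 = E0 BD 87.
Offset 6: leading byte 0xF0 = 11110000 → 4-byte char #3 = F0 93 86 84.
Offset 10: leading byte 0xF3 = 11110011 → 4-byte char #4 = F3 B7 BB BA.
Offset 14: leading byte 0xEE = 11101110 → 3-byte char #5 = EE A4 A7.
Offset 17: leading byte 0xC6 = 11000110 → 2-byte char #6 = C6 8F.
Offset 19: leading byte 0xF1 = 11110001 → 4-byte char #7 = F1 AC AD AB.
Offset 23: leading byte 0xF0 = 11110000 → 4-byte char #8 = F0 B0 AF BB.
Leading byte 0xF0 = 11110000 matches 11110xxx → 4-byte sequence.
Byte 1: 0xF0 = 11110000, payload 000 (3 bits).
Byte 2: 0xB0 = 10110000 (10xxxxxx ✓), payload 110000.
Byte 3: 0xAF = 10101111 (10xxxxxx ✓), payload 101111.
Byte 4: 0xBB = 10111011 (10xxxxxx ✓), payload 111011.
Concatenate: 000110000101111111011 = 0x30BFB (21 bits → U+30BFB).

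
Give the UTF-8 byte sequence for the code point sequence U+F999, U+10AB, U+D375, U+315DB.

EF A6 99 E1 82 AB ED 8D B5 F0 B1 97 9B

U+F999: 3-byte form → EF A6 99.
U+10AB: 3-byte form → E1 82 AB.
U+D375: 3-byte form → ED 8D B5.
U+315DB: 4-byte form → F0 B1 97 9B.
Concatenated (13 bytes): EF A6 99 E1 82 AB ED 8D B5 F0 B1 97 9B.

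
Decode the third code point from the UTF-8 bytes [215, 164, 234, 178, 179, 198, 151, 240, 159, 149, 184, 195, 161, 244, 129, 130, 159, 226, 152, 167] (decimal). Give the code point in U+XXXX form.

U+0197

Offset 0: leading byte 0xD7 = 11010111 → 2-byte char #1 = D7 A4.
Offset 2: leading byte 0xEA = 11101010 → 3-byte char #2 = EA B2 B3.
Offset 5: leading byte 0xC6 = 11000110 → 2-byte char #3 = C6 97.
Leading byte 0xC6 = 11000110 matches 110xxxxx → 2-byte sequence.
Byte 1: 0xC6 = 11000110, payload 00110 (5 bits).
Byte 2: 0x97 = 10010111 (10xxxxxx ✓), payload 010111.
Concatenate: 00110010111 = 0x197 (11 bits → U+0197).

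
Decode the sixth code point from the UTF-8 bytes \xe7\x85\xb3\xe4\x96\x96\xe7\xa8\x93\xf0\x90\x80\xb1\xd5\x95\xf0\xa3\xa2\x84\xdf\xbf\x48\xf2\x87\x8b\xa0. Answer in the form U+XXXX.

Offset 0: leading byte 0xE7 = 11100111 → 3-byte char #1 = E7 85 B3.
Offset 3: leading byte 0xE4 = 11100100 → 3-byte char #2 = E4 96 96.
Offset 6: leading byte 0xE7 = 11100111 → 3-byte char #3 = E7 A8 93.
Offset 9: leading byte 0xF0 = 11110000 → 4-byte char #4 = F0 90 80 B1.
Offset 13: leading byte 0xD5 = 11010101 → 2-byte char #5 = D5 95.
Offset 15: leading byte 0xF0 = 11110000 → 4-byte char #6 = F0 A3 A2 84.
Leading byte 0xF0 = 11110000 matches 11110xxx → 4-byte sequence.
Byte 1: 0xF0 = 11110000, payload 000 (3 bits).
Byte 2: 0xA3 = 10100011 (10xxxxxx ✓), payload 100011.
Byte 3: 0xA2 = 10100010 (10xxxxxx ✓), payload 100010.
Byte 4: 0x84 = 10000100 (10xxxxxx ✓), payload 000100.
Concatenate: 000100011100010000100 = 0x23884 (21 bits → U+23884).

U+23884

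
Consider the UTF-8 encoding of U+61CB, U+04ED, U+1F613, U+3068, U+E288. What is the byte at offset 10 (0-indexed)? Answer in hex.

U+61CB → 3-byte form E6 87 8B at offsets 0–2.
U+04ED → 2-byte form D3 AD at offsets 3–4.
U+1F613 → 4-byte form F0 9F 98 93 at offsets 5–8.
U+3068 → 3-byte form E3 81 A8 at offsets 9–11.
Offset 10 falls in char 4's range; it's byte 2 of E3 81 A8 = 0x81.

0x81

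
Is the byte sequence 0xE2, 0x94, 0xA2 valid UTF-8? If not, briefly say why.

Leading byte 0xE2 = 11100010 → 3-byte form.
Continuation bytes 0x94=10010100, 0xA2=10100010 all match 10xxxxxx.
Decoded value 0x2522 is ≥ 0x800 (shortest form) and not a surrogate.

valid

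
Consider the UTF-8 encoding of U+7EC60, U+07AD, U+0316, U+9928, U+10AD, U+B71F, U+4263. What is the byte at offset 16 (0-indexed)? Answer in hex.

0x9F

U+7EC60 → 4-byte form F1 BE B1 A0 at offsets 0–3.
U+07AD → 2-byte form DE AD at offsets 4–5.
U+0316 → 2-byte form CC 96 at offsets 6–7.
U+9928 → 3-byte form E9 A4 A8 at offsets 8–10.
U+10AD → 3-byte form E1 82 AD at offsets 11–13.
U+B71F → 3-byte form EB 9C 9F at offsets 14–16.
Offset 16 falls in char 6's range; it's byte 3 of EB 9C 9F = 0x9F.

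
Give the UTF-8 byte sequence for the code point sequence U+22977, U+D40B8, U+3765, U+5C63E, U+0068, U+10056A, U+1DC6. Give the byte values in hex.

U+22977: 4-byte form → F0 A2 A5 B7.
U+D40B8: 4-byte form → F3 94 82 B8.
U+3765: 3-byte form → E3 9D A5.
U+5C63E: 4-byte form → F1 9C 98 BE.
U+0068: 1-byte form → 68.
U+10056A: 4-byte form → F4 80 95 AA.
U+1DC6: 3-byte form → E1 B7 86.
Concatenated (23 bytes): F0 A2 A5 B7 F3 94 82 B8 E3 9D A5 F1 9C 98 BE 68 F4 80 95 AA E1 B7 86.

F0 A2 A5 B7 F3 94 82 B8 E3 9D A5 F1 9C 98 BE 68 F4 80 95 AA E1 B7 86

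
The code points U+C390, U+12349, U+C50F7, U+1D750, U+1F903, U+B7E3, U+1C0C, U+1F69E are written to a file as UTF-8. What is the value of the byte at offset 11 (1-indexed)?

1-indexed offset 11 is 0-indexed offset 10.
U+C390 → 3-byte form EC 8E 90 at offsets 0–2.
U+12349 → 4-byte form F0 92 8D 89 at offsets 3–6.
U+C50F7 → 4-byte form F3 85 83 B7 at offsets 7–10.
Offset 10 falls in char 3's range; it's byte 4 of F3 85 83 B7 = 0xB7.

0xB7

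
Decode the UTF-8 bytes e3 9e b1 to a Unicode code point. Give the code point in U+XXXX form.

Leading byte 0xE3 = 11100011 matches 1110xxxx → 3-byte sequence.
Byte 1: 0xE3 = 11100011, payload 0011 (4 bits).
Byte 2: 0x9E = 10011110 (10xxxxxx ✓), payload 011110.
Byte 3: 0xB1 = 10110001 (10xxxxxx ✓), payload 110001.
Concatenate: 0011011110110001 = 0x37B1 (16 bits → U+37B1).

U+37B1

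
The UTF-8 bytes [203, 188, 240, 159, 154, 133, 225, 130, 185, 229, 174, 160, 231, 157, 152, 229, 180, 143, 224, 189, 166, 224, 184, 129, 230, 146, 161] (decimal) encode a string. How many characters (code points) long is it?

Byte at offset 0: 0xCB = 11001011 → 2-byte char (#1). Advance 2.
Byte at offset 2: 0xF0 = 11110000 → 4-byte char (#2). Advance 4.
Byte at offset 6: 0xE1 = 11100001 → 3-byte char (#3). Advance 3.
Byte at offset 9: 0xE5 = 11100101 → 3-byte char (#4). Advance 3.
Byte at offset 12: 0xE7 = 11100111 → 3-byte char (#5). Advance 3.
Byte at offset 15: 0xE5 = 11100101 → 3-byte char (#6). Advance 3.
Byte at offset 18: 0xE0 = 11100000 → 3-byte char (#7). Advance 3.
Byte at offset 21: 0xE0 = 11100000 → 3-byte char (#8). Advance 3.
Byte at offset 24: 0xE6 = 11100110 → 3-byte char (#9). Advance 3.
Reached end at offset 27 after 9 code points.

9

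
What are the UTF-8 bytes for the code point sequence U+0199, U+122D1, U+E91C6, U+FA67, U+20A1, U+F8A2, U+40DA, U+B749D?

C6 99 F0 92 8B 91 F3 A9 87 86 EF A9 A7 E2 82 A1 EF A2 A2 E4 83 9A F2 B7 92 9D

U+0199: 2-byte form → C6 99.
U+122D1: 4-byte form → F0 92 8B 91.
U+E91C6: 4-byte form → F3 A9 87 86.
U+FA67: 3-byte form → EF A9 A7.
U+20A1: 3-byte form → E2 82 A1.
U+F8A2: 3-byte form → EF A2 A2.
U+40DA: 3-byte form → E4 83 9A.
U+B749D: 4-byte form → F2 B7 92 9D.
Concatenated (26 bytes): C6 99 F0 92 8B 91 F3 A9 87 86 EF A9 A7 E2 82 A1 EF A2 A2 E4 83 9A F2 B7 92 9D.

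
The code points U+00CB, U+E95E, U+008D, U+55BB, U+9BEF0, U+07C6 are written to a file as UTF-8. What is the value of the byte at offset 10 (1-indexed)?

0xBB

1-indexed offset 10 is 0-indexed offset 9.
U+00CB → 2-byte form C3 8B at offsets 0–1.
U+E95E → 3-byte form EE A5 9E at offsets 2–4.
U+008D → 2-byte form C2 8D at offsets 5–6.
U+55BB → 3-byte form E5 96 BB at offsets 7–9.
Offset 9 falls in char 4's range; it's byte 3 of E5 96 BB = 0xBB.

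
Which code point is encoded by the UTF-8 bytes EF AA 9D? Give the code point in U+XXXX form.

Leading byte 0xEF = 11101111 matches 1110xxxx → 3-byte sequence.
Byte 1: 0xEF = 11101111, payload 1111 (4 bits).
Byte 2: 0xAA = 10101010 (10xxxxxx ✓), payload 101010.
Byte 3: 0x9D = 10011101 (10xxxxxx ✓), payload 011101.
Concatenate: 1111101010011101 = 0xFA9D (16 bits → U+FA9D).

U+FA9D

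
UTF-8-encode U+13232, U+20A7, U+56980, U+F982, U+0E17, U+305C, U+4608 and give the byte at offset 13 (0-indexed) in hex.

U+13232 → 4-byte form F0 93 88 B2 at offsets 0–3.
U+20A7 → 3-byte form E2 82 A7 at offsets 4–6.
U+56980 → 4-byte form F1 96 A6 80 at offsets 7–10.
U+F982 → 3-byte form EF A6 82 at offsets 11–13.
Offset 13 falls in char 4's range; it's byte 3 of EF A6 82 = 0x82.

0x82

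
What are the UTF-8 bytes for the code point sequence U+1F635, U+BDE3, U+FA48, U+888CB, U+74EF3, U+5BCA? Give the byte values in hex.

F0 9F 98 B5 EB B7 A3 EF A9 88 F2 88 A3 8B F1 B4 BB B3 E5 AF 8A

U+1F635: 4-byte form → F0 9F 98 B5.
U+BDE3: 3-byte form → EB B7 A3.
U+FA48: 3-byte form → EF A9 88.
U+888CB: 4-byte form → F2 88 A3 8B.
U+74EF3: 4-byte form → F1 B4 BB B3.
U+5BCA: 3-byte form → E5 AF 8A.
Concatenated (21 bytes): F0 9F 98 B5 EB B7 A3 EF A9 88 F2 88 A3 8B F1 B4 BB B3 E5 AF 8A.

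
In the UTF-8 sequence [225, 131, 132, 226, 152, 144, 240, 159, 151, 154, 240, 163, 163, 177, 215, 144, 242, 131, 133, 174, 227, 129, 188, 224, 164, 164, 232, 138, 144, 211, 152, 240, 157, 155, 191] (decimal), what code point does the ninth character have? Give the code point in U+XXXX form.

Offset 0: leading byte 0xE1 = 11100001 → 3-byte char #1 = E1 83 84.
Offset 3: leading byte 0xE2 = 11100010 → 3-byte char #2 = E2 98 90.
Offset 6: leading byte 0xF0 = 11110000 → 4-byte char #3 = F0 9F 97 9A.
Offset 10: leading byte 0xF0 = 11110000 → 4-byte char #4 = F0 A3 A3 B1.
Offset 14: leading byte 0xD7 = 11010111 → 2-byte char #5 = D7 90.
Offset 16: leading byte 0xF2 = 11110010 → 4-byte char #6 = F2 83 85 AE.
Offset 20: leading byte 0xE3 = 11100011 → 3-byte char #7 = E3 81 BC.
Offset 23: leading byte 0xE0 = 11100000 → 3-byte char #8 = E0 A4 A4.
Offset 26: leading byte 0xE8 = 11101000 → 3-byte char #9 = E8 8A 90.
Leading byte 0xE8 = 11101000 matches 1110xxxx → 3-byte sequence.
Byte 1: 0xE8 = 11101000, payload 1000 (4 bits).
Byte 2: 0x8A = 10001010 (10xxxxxx ✓), payload 001010.
Byte 3: 0x90 = 10010000 (10xxxxxx ✓), payload 010000.
Concatenate: 1000001010010000 = 0x8290 (16 bits → U+8290).

U+8290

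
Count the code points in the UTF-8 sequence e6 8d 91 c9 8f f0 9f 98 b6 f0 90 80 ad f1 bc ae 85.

5

Byte at offset 0: 0xE6 = 11100110 → 3-byte char (#1). Advance 3.
Byte at offset 3: 0xC9 = 11001001 → 2-byte char (#2). Advance 2.
Byte at offset 5: 0xF0 = 11110000 → 4-byte char (#3). Advance 4.
Byte at offset 9: 0xF0 = 11110000 → 4-byte char (#4). Advance 4.
Byte at offset 13: 0xF1 = 11110001 → 4-byte char (#5). Advance 4.
Reached end at offset 17 after 5 code points.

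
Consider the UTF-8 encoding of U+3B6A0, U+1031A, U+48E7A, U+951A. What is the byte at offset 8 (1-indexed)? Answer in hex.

0x9A

1-indexed offset 8 is 0-indexed offset 7.
U+3B6A0 → 4-byte form F0 BB 9A A0 at offsets 0–3.
U+1031A → 4-byte form F0 90 8C 9A at offsets 4–7.
Offset 7 falls in char 2's range; it's byte 4 of F0 90 8C 9A = 0x9A.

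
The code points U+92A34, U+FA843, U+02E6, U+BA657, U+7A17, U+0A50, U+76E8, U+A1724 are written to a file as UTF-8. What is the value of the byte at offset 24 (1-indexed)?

1-indexed offset 24 is 0-indexed offset 23.
U+92A34 → 4-byte form F2 92 A8 B4 at offsets 0–3.
U+FA843 → 4-byte form F3 BA A1 83 at offsets 4–7.
U+02E6 → 2-byte form CB A6 at offsets 8–9.
U+BA657 → 4-byte form F2 BA 99 97 at offsets 10–13.
U+7A17 → 3-byte form E7 A8 97 at offsets 14–16.
U+0A50 → 3-byte form E0 A9 90 at offsets 17–19.
U+76E8 → 3-byte form E7 9B A8 at offsets 20–22.
U+A1724 → 4-byte form F2 A1 9C A4 at offsets 23–26.
Offset 23 falls in char 8's range; it's byte 1 of F2 A1 9C A4 = 0xF2.

0xF2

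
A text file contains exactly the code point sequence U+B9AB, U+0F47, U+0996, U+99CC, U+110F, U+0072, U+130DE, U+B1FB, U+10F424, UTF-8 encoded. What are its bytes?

U+B9AB: 3-byte form → EB A6 AB.
U+0F47: 3-byte form → E0 BD 87.
U+0996: 3-byte form → E0 A6 96.
U+99CC: 3-byte form → E9 A7 8C.
U+110F: 3-byte form → E1 84 8F.
U+0072: 1-byte form → 72.
U+130DE: 4-byte form → F0 93 83 9E.
U+B1FB: 3-byte form → EB 87 BB.
U+10F424: 4-byte form → F4 8F 90 A4.
Concatenated (27 bytes): EB A6 AB E0 BD 87 E0 A6 96 E9 A7 8C E1 84 8F 72 F0 93 83 9E EB 87 BB F4 8F 90 A4.

EB A6 AB E0 BD 87 E0 A6 96 E9 A7 8C E1 84 8F 72 F0 93 83 9E EB 87 BB F4 8F 90 A4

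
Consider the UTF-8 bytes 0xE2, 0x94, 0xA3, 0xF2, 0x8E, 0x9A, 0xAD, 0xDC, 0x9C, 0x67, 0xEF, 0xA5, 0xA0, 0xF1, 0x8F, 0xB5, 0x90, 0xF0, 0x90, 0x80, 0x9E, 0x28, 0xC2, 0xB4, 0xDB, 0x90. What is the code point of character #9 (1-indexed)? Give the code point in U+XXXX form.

Offset 0: leading byte 0xE2 = 11100010 → 3-byte char #1 = E2 94 A3.
Offset 3: leading byte 0xF2 = 11110010 → 4-byte char #2 = F2 8E 9A AD.
Offset 7: leading byte 0xDC = 11011100 → 2-byte char #3 = DC 9C.
Offset 9: leading byte 0x67 = 01100111 → 1-byte char #4 = 67.
Offset 10: leading byte 0xEF = 11101111 → 3-byte char #5 = EF A5 A0.
Offset 13: leading byte 0xF1 = 11110001 → 4-byte char #6 = F1 8F B5 90.
Offset 17: leading byte 0xF0 = 11110000 → 4-byte char #7 = F0 90 80 9E.
Offset 21: leading byte 0x28 = 00101000 → 1-byte char #8 = 28.
Offset 22: leading byte 0xC2 = 11000010 → 2-byte char #9 = C2 B4.
Leading byte 0xC2 = 11000010 matches 110xxxxx → 2-byte sequence.
Byte 1: 0xC2 = 11000010, payload 00010 (5 bits).
Byte 2: 0xB4 = 10110100 (10xxxxxx ✓), payload 110100.
Concatenate: 00010110100 = 0xB4 (11 bits → U+00B4).

U+00B4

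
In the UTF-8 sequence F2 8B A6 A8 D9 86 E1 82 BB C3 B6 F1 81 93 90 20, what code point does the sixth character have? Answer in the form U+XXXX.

U+0020

Offset 0: leading byte 0xF2 = 11110010 → 4-byte char #1 = F2 8B A6 A8.
Offset 4: leading byte 0xD9 = 11011001 → 2-byte char #2 = D9 86.
Offset 6: leading byte 0xE1 = 11100001 → 3-byte char #3 = E1 82 BB.
Offset 9: leading byte 0xC3 = 11000011 → 2-byte char #4 = C3 B6.
Offset 11: leading byte 0xF1 = 11110001 → 4-byte char #5 = F1 81 93 90.
Offset 15: leading byte 0x20 = 00100000 → 1-byte char #6 = 20.
Leading byte 0x20 = 00100000 matches 0xxxxxxx → 1-byte sequence.
Byte 1: 0x20 = 00100000, payload 0100000 (7 bits).
Concatenate: 0100000 = 0x20 (7 bits → U+0020).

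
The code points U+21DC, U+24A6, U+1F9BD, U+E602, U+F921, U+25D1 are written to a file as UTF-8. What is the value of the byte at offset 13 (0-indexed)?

U+21DC → 3-byte form E2 87 9C at offsets 0–2.
U+24A6 → 3-byte form E2 92 A6 at offsets 3–5.
U+1F9BD → 4-byte form F0 9F A6 BD at offsets 6–9.
U+E602 → 3-byte form EE 98 82 at offsets 10–12.
U+F921 → 3-byte form EF A4 A1 at offsets 13–15.
Offset 13 falls in char 5's range; it's byte 1 of EF A4 A1 = 0xEF.

0xEF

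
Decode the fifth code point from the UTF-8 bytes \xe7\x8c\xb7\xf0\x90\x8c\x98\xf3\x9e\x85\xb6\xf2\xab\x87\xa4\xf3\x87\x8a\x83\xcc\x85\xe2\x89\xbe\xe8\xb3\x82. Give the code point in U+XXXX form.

Offset 0: leading byte 0xE7 = 11100111 → 3-byte char #1 = E7 8C B7.
Offset 3: leading byte 0xF0 = 11110000 → 4-byte char #2 = F0 90 8C 98.
Offset 7: leading byte 0xF3 = 11110011 → 4-byte char #3 = F3 9E 85 B6.
Offset 11: leading byte 0xF2 = 11110010 → 4-byte char #4 = F2 AB 87 A4.
Offset 15: leading byte 0xF3 = 11110011 → 4-byte char #5 = F3 87 8A 83.
Leading byte 0xF3 = 11110011 matches 11110xxx → 4-byte sequence.
Byte 1: 0xF3 = 11110011, payload 011 (3 bits).
Byte 2: 0x87 = 10000111 (10xxxxxx ✓), payload 000111.
Byte 3: 0x8A = 10001010 (10xxxxxx ✓), payload 001010.
Byte 4: 0x83 = 10000011 (10xxxxxx ✓), payload 000011.
Concatenate: 011000111001010000011 = 0xC7283 (21 bits → U+C7283).

U+C7283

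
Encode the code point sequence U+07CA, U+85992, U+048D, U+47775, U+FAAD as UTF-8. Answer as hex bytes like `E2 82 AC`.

DF 8A F2 85 A6 92 D2 8D F1 87 9D B5 EF AA AD

U+07CA: 2-byte form → DF 8A.
U+85992: 4-byte form → F2 85 A6 92.
U+048D: 2-byte form → D2 8D.
U+47775: 4-byte form → F1 87 9D B5.
U+FAAD: 3-byte form → EF AA AD.
Concatenated (15 bytes): DF 8A F2 85 A6 92 D2 8D F1 87 9D B5 EF AA AD.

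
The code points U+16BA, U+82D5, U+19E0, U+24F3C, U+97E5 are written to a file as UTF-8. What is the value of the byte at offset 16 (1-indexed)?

1-indexed offset 16 is 0-indexed offset 15.
U+16BA → 3-byte form E1 9A BA at offsets 0–2.
U+82D5 → 3-byte form E8 8B 95 at offsets 3–5.
U+19E0 → 3-byte form E1 A7 A0 at offsets 6–8.
U+24F3C → 4-byte form F0 A4 BC BC at offsets 9–12.
U+97E5 → 3-byte form E9 9F A5 at offsets 13–15.
Offset 15 falls in char 5's range; it's byte 3 of E9 9F A5 = 0xA5.

0xA5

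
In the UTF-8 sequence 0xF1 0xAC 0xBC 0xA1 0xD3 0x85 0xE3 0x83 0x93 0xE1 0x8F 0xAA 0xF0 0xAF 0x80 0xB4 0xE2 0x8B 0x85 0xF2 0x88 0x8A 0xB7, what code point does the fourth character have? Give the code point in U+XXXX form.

U+13EA

Offset 0: leading byte 0xF1 = 11110001 → 4-byte char #1 = F1 AC BC A1.
Offset 4: leading byte 0xD3 = 11010011 → 2-byte char #2 = D3 85.
Offset 6: leading byte 0xE3 = 11100011 → 3-byte char #3 = E3 83 93.
Offset 9: leading byte 0xE1 = 11100001 → 3-byte char #4 = E1 8F AA.
Leading byte 0xE1 = 11100001 matches 1110xxxx → 3-byte sequence.
Byte 1: 0xE1 = 11100001, payload 0001 (4 bits).
Byte 2: 0x8F = 10001111 (10xxxxxx ✓), payload 001111.
Byte 3: 0xAA = 10101010 (10xxxxxx ✓), payload 101010.
Concatenate: 0001001111101010 = 0x13EA (16 bits → U+13EA).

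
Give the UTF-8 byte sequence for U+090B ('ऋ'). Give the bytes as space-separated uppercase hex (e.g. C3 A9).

E0 A4 8B

U+090B = 0x90B = 2315 decimal. In range U+0800–U+FFFF → 3-byte form: 1110xxxx 10xxxxxx 10xxxxxx.
Binary (16 bits): 0000100100001011.
Split 4+6+6: 0000 | 100100 | 001011.
Byte 1: 11100000 = 0xE0.
Byte 2: 10100100 = 0xA4.
Byte 3: 10001011 = 0x8B.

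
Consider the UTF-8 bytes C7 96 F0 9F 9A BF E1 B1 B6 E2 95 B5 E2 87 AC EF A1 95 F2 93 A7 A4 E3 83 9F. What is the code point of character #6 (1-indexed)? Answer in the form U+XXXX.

Offset 0: leading byte 0xC7 = 11000111 → 2-byte char #1 = C7 96.
Offset 2: leading byte 0xF0 = 11110000 → 4-byte char #2 = F0 9F 9A BF.
Offset 6: leading byte 0xE1 = 11100001 → 3-byte char #3 = E1 B1 B6.
Offset 9: leading byte 0xE2 = 11100010 → 3-byte char #4 = E2 95 B5.
Offset 12: leading byte 0xE2 = 11100010 → 3-byte char #5 = E2 87 AC.
Offset 15: leading byte 0xEF = 11101111 → 3-byte char #6 = EF A1 95.
Leading byte 0xEF = 11101111 matches 1110xxxx → 3-byte sequence.
Byte 1: 0xEF = 11101111, payload 1111 (4 bits).
Byte 2: 0xA1 = 10100001 (10xxxxxx ✓), payload 100001.
Byte 3: 0x95 = 10010101 (10xxxxxx ✓), payload 010101.
Concatenate: 1111100001010101 = 0xF855 (16 bits → U+F855).

U+F855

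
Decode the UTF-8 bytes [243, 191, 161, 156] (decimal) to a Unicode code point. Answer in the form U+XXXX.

Leading byte 0xF3 = 11110011 matches 11110xxx → 4-byte sequence.
Byte 1: 0xF3 = 11110011, payload 011 (3 bits).
Byte 2: 0xBF = 10111111 (10xxxxxx ✓), payload 111111.
Byte 3: 0xA1 = 10100001 (10xxxxxx ✓), payload 100001.
Byte 4: 0x9C = 10011100 (10xxxxxx ✓), payload 011100.
Concatenate: 011111111100001011100 = 0xFF85C (21 bits → U+FF85C).

U+FF85C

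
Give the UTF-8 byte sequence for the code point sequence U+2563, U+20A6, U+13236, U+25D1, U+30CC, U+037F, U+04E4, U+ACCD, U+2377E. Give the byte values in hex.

E2 95 A3 E2 82 A6 F0 93 88 B6 E2 97 91 E3 83 8C CD BF D3 A4 EA B3 8D F0 A3 9D BE

U+2563: 3-byte form → E2 95 A3.
U+20A6: 3-byte form → E2 82 A6.
U+13236: 4-byte form → F0 93 88 B6.
U+25D1: 3-byte form → E2 97 91.
U+30CC: 3-byte form → E3 83 8C.
U+037F: 2-byte form → CD BF.
U+04E4: 2-byte form → D3 A4.
U+ACCD: 3-byte form → EA B3 8D.
U+2377E: 4-byte form → F0 A3 9D BE.
Concatenated (27 bytes): E2 95 A3 E2 82 A6 F0 93 88 B6 E2 97 91 E3 83 8C CD BF D3 A4 EA B3 8D F0 A3 9D BE.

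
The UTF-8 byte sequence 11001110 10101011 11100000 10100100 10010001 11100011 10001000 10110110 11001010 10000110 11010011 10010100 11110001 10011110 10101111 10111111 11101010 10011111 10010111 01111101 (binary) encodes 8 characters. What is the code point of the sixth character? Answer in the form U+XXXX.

U+5EBFF

Offset 0: leading byte 0xCE = 11001110 → 2-byte char #1 = CE AB.
Offset 2: leading byte 0xE0 = 11100000 → 3-byte char #2 = E0 A4 91.
Offset 5: leading byte 0xE3 = 11100011 → 3-byte char #3 = E3 88 B6.
Offset 8: leading byte 0xCA = 11001010 → 2-byte char #4 = CA 86.
Offset 10: leading byte 0xD3 = 11010011 → 2-byte char #5 = D3 94.
Offset 12: leading byte 0xF1 = 11110001 → 4-byte char #6 = F1 9E AF BF.
Leading byte 0xF1 = 11110001 matches 11110xxx → 4-byte sequence.
Byte 1: 0xF1 = 11110001, payload 001 (3 bits).
Byte 2: 0x9E = 10011110 (10xxxxxx ✓), payload 011110.
Byte 3: 0xAF = 10101111 (10xxxxxx ✓), payload 101111.
Byte 4: 0xBF = 10111111 (10xxxxxx ✓), payload 111111.
Concatenate: 001011110101111111111 = 0x5EBFF (21 bits → U+5EBFF).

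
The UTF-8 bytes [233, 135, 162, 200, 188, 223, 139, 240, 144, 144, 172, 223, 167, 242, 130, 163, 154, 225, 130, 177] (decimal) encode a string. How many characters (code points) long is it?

7

Byte at offset 0: 0xE9 = 11101001 → 3-byte char (#1). Advance 3.
Byte at offset 3: 0xC8 = 11001000 → 2-byte char (#2). Advance 2.
Byte at offset 5: 0xDF = 11011111 → 2-byte char (#3). Advance 2.
Byte at offset 7: 0xF0 = 11110000 → 4-byte char (#4). Advance 4.
Byte at offset 11: 0xDF = 11011111 → 2-byte char (#5). Advance 2.
Byte at offset 13: 0xF2 = 11110010 → 4-byte char (#6). Advance 4.
Byte at offset 17: 0xE1 = 11100001 → 3-byte char (#7). Advance 3.
Reached end at offset 20 after 7 code points.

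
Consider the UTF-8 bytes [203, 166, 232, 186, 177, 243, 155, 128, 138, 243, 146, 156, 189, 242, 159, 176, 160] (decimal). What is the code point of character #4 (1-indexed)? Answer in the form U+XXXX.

U+D273D

Offset 0: leading byte 0xCB = 11001011 → 2-byte char #1 = CB A6.
Offset 2: leading byte 0xE8 = 11101000 → 3-byte char #2 = E8 BA B1.
Offset 5: leading byte 0xF3 = 11110011 → 4-byte char #3 = F3 9B 80 8A.
Offset 9: leading byte 0xF3 = 11110011 → 4-byte char #4 = F3 92 9C BD.
Leading byte 0xF3 = 11110011 matches 11110xxx → 4-byte sequence.
Byte 1: 0xF3 = 11110011, payload 011 (3 bits).
Byte 2: 0x92 = 10010010 (10xxxxxx ✓), payload 010010.
Byte 3: 0x9C = 10011100 (10xxxxxx ✓), payload 011100.
Byte 4: 0xBD = 10111101 (10xxxxxx ✓), payload 111101.
Concatenate: 011010010011100111101 = 0xD273D (21 bits → U+D273D).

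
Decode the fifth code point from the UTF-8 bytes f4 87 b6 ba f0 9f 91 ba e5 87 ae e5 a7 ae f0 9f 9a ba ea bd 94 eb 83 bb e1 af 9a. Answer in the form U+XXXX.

Offset 0: leading byte 0xF4 = 11110100 → 4-byte char #1 = F4 87 B6 BA.
Offset 4: leading byte 0xF0 = 11110000 → 4-byte char #2 = F0 9F 91 BA.
Offset 8: leading byte 0xE5 = 11100101 → 3-byte char #3 = E5 87 AE.
Offset 11: leading byte 0xE5 = 11100101 → 3-byte char #4 = E5 A7 AE.
Offset 14: leading byte 0xF0 = 11110000 → 4-byte char #5 = F0 9F 9A BA.
Leading byte 0xF0 = 11110000 matches 11110xxx → 4-byte sequence.
Byte 1: 0xF0 = 11110000, payload 000 (3 bits).
Byte 2: 0x9F = 10011111 (10xxxxxx ✓), payload 011111.
Byte 3: 0x9A = 10011010 (10xxxxxx ✓), payload 011010.
Byte 4: 0xBA = 10111010 (10xxxxxx ✓), payload 111010.
Concatenate: 000011111011010111010 = 0x1F6BA (21 bits → U+1F6BA).

U+1F6BA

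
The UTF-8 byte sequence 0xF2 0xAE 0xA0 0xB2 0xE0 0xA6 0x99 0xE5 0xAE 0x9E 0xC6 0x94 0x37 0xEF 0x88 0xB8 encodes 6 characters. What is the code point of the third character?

Offset 0: leading byte 0xF2 = 11110010 → 4-byte char #1 = F2 AE A0 B2.
Offset 4: leading byte 0xE0 = 11100000 → 3-byte char #2 = E0 A6 99.
Offset 7: leading byte 0xE5 = 11100101 → 3-byte char #3 = E5 AE 9E.
Leading byte 0xE5 = 11100101 matches 1110xxxx → 3-byte sequence.
Byte 1: 0xE5 = 11100101, payload 0101 (4 bits).
Byte 2: 0xAE = 10101110 (10xxxxxx ✓), payload 101110.
Byte 3: 0x9E = 10011110 (10xxxxxx ✓), payload 011110.
Concatenate: 0101101110011110 = 0x5B9E (16 bits → U+5B9E).

U+5B9E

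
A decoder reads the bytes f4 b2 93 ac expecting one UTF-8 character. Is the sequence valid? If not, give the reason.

Leading byte 0xF4 = 11110100 → 4-byte form.
Payload = 0x1324EC, which exceeds U+10FFFF, the maximum Unicode code point. (Leading bytes F5–FF, or F4 followed by ≥ 0x90, are invalid.)

invalid (encodes a value above U+10FFFF)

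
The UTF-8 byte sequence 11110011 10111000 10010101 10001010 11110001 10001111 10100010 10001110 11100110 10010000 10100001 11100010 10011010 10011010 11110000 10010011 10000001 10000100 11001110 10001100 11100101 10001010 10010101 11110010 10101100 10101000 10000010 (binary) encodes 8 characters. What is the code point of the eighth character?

U+ACA02

Offset 0: leading byte 0xF3 = 11110011 → 4-byte char #1 = F3 B8 95 8A.
Offset 4: leading byte 0xF1 = 11110001 → 4-byte char #2 = F1 8F A2 8E.
Offset 8: leading byte 0xE6 = 11100110 → 3-byte char #3 = E6 90 A1.
Offset 11: leading byte 0xE2 = 11100010 → 3-byte char #4 = E2 9A 9A.
Offset 14: leading byte 0xF0 = 11110000 → 4-byte char #5 = F0 93 81 84.
Offset 18: leading byte 0xCE = 11001110 → 2-byte char #6 = CE 8C.
Offset 20: leading byte 0xE5 = 11100101 → 3-byte char #7 = E5 8A 95.
Offset 23: leading byte 0xF2 = 11110010 → 4-byte char #8 = F2 AC A8 82.
Leading byte 0xF2 = 11110010 matches 11110xxx → 4-byte sequence.
Byte 1: 0xF2 = 11110010, payload 010 (3 bits).
Byte 2: 0xAC = 10101100 (10xxxxxx ✓), payload 101100.
Byte 3: 0xA8 = 10101000 (10xxxxxx ✓), payload 101000.
Byte 4: 0x82 = 10000010 (10xxxxxx ✓), payload 000010.
Concatenate: 010101100101000000010 = 0xACA02 (21 bits → U+ACA02).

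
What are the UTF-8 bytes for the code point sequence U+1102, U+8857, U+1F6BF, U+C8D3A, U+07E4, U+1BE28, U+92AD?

E1 84 82 E8 A1 97 F0 9F 9A BF F3 88 B4 BA DF A4 F0 9B B8 A8 E9 8A AD

U+1102: 3-byte form → E1 84 82.
U+8857: 3-byte form → E8 A1 97.
U+1F6BF: 4-byte form → F0 9F 9A BF.
U+C8D3A: 4-byte form → F3 88 B4 BA.
U+07E4: 2-byte form → DF A4.
U+1BE28: 4-byte form → F0 9B B8 A8.
U+92AD: 3-byte form → E9 8A AD.
Concatenated (23 bytes): E1 84 82 E8 A1 97 F0 9F 9A BF F3 88 B4 BA DF A4 F0 9B B8 A8 E9 8A AD.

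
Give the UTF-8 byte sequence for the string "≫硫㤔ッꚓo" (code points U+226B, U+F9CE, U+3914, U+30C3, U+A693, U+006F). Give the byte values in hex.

U+226B: 3-byte form → E2 89 AB.
U+F9CE: 3-byte form → EF A7 8E.
U+3914: 3-byte form → E3 A4 94.
U+30C3: 3-byte form → E3 83 83.
U+A693: 3-byte form → EA 9A 93.
U+006F: 1-byte form → 6F.
Concatenated (16 bytes): E2 89 AB EF A7 8E E3 A4 94 E3 83 83 EA 9A 93 6F.

E2 89 AB EF A7 8E E3 A4 94 E3 83 83 EA 9A 93 6F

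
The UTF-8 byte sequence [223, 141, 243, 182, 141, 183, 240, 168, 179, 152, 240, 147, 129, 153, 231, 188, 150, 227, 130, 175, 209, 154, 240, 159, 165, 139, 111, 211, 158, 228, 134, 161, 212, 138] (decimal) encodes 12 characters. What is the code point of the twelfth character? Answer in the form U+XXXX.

Offset 0: leading byte 0xDF = 11011111 → 2-byte char #1 = DF 8D.
Offset 2: leading byte 0xF3 = 11110011 → 4-byte char #2 = F3 B6 8D B7.
Offset 6: leading byte 0xF0 = 11110000 → 4-byte char #3 = F0 A8 B3 98.
Offset 10: leading byte 0xF0 = 11110000 → 4-byte char #4 = F0 93 81 99.
Offset 14: leading byte 0xE7 = 11100111 → 3-byte char #5 = E7 BC 96.
Offset 17: leading byte 0xE3 = 11100011 → 3-byte char #6 = E3 82 AF.
Offset 20: leading byte 0xD1 = 11010001 → 2-byte char #7 = D1 9A.
Offset 22: leading byte 0xF0 = 11110000 → 4-byte char #8 = F0 9F A5 8B.
Offset 26: leading byte 0x6F = 01101111 → 1-byte char #9 = 6F.
Offset 27: leading byte 0xD3 = 11010011 → 2-byte char #10 = D3 9E.
Offset 29: leading byte 0xE4 = 11100100 → 3-byte char #11 = E4 86 A1.
Offset 32: leading byte 0xD4 = 11010100 → 2-byte char #12 = D4 8A.
Leading byte 0xD4 = 11010100 matches 110xxxxx → 2-byte sequence.
Byte 1: 0xD4 = 11010100, payload 10100 (5 bits).
Byte 2: 0x8A = 10001010 (10xxxxxx ✓), payload 001010.
Concatenate: 10100001010 = 0x50A (11 bits → U+050A).

U+050A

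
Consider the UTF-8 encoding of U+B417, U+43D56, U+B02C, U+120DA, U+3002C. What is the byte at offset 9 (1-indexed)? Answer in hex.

1-indexed offset 9 is 0-indexed offset 8.
U+B417 → 3-byte form EB 90 97 at offsets 0–2.
U+43D56 → 4-byte form F1 83 B5 96 at offsets 3–6.
U+B02C → 3-byte form EB 80 AC at offsets 7–9.
Offset 8 falls in char 3's range; it's byte 2 of EB 80 AC = 0x80.

0x80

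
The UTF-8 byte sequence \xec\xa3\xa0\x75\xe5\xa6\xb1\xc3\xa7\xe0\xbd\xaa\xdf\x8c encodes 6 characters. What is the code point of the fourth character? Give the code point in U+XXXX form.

U+00E7

Offset 0: leading byte 0xEC = 11101100 → 3-byte char #1 = EC A3 A0.
Offset 3: leading byte 0x75 = 01110101 → 1-byte char #2 = 75.
Offset 4: leading byte 0xE5 = 11100101 → 3-byte char #3 = E5 A6 B1.
Offset 7: leading byte 0xC3 = 11000011 → 2-byte char #4 = C3 A7.
Leading byte 0xC3 = 11000011 matches 110xxxxx → 2-byte sequence.
Byte 1: 0xC3 = 11000011, payload 00011 (5 bits).
Byte 2: 0xA7 = 10100111 (10xxxxxx ✓), payload 100111.
Concatenate: 00011100111 = 0xE7 (11 bits → U+00E7).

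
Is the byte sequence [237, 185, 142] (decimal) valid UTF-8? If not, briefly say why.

Structurally a 3-byte sequence; payload = 0xDE4E.
But 0xDE4E is in U+D800–U+DFFF, the surrogate range. Surrogates are not Unicode scalar values and are forbidden in UTF-8.

invalid (encodes a surrogate (U+D800–U+DFFF))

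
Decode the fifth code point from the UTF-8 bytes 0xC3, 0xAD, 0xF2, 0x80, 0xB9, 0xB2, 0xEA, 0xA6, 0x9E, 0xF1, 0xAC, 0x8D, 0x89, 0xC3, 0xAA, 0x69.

U+00EA

Offset 0: leading byte 0xC3 = 11000011 → 2-byte char #1 = C3 AD.
Offset 2: leading byte 0xF2 = 11110010 → 4-byte char #2 = F2 80 B9 B2.
Offset 6: leading byte 0xEA = 11101010 → 3-byte char #3 = EA A6 9E.
Offset 9: leading byte 0xF1 = 11110001 → 4-byte char #4 = F1 AC 8D 89.
Offset 13: leading byte 0xC3 = 11000011 → 2-byte char #5 = C3 AA.
Leading byte 0xC3 = 11000011 matches 110xxxxx → 2-byte sequence.
Byte 1: 0xC3 = 11000011, payload 00011 (5 bits).
Byte 2: 0xAA = 10101010 (10xxxxxx ✓), payload 101010.
Concatenate: 00011101010 = 0xEA (11 bits → U+00EA).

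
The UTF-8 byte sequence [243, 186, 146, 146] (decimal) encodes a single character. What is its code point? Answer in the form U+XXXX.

U+FA492

Leading byte 0xF3 = 11110011 matches 11110xxx → 4-byte sequence.
Byte 1: 0xF3 = 11110011, payload 011 (3 bits).
Byte 2: 0xBA = 10111010 (10xxxxxx ✓), payload 111010.
Byte 3: 0x92 = 10010010 (10xxxxxx ✓), payload 010010.
Byte 4: 0x92 = 10010010 (10xxxxxx ✓), payload 010010.
Concatenate: 011111010010010010010 = 0xFA492 (21 bits → U+FA492).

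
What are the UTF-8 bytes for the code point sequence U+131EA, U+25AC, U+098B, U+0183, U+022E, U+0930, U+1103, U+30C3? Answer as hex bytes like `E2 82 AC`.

U+131EA: 4-byte form → F0 93 87 AA.
U+25AC: 3-byte form → E2 96 AC.
U+098B: 3-byte form → E0 A6 8B.
U+0183: 2-byte form → C6 83.
U+022E: 2-byte form → C8 AE.
U+0930: 3-byte form → E0 A4 B0.
U+1103: 3-byte form → E1 84 83.
U+30C3: 3-byte form → E3 83 83.
Concatenated (23 bytes): F0 93 87 AA E2 96 AC E0 A6 8B C6 83 C8 AE E0 A4 B0 E1 84 83 E3 83 83.

F0 93 87 AA E2 96 AC E0 A6 8B C6 83 C8 AE E0 A4 B0 E1 84 83 E3 83 83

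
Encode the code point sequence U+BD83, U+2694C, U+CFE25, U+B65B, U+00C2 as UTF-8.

U+BD83: 3-byte form → EB B6 83.
U+2694C: 4-byte form → F0 A6 A5 8C.
U+CFE25: 4-byte form → F3 8F B8 A5.
U+B65B: 3-byte form → EB 99 9B.
U+00C2: 2-byte form → C3 82.
Concatenated (16 bytes): EB B6 83 F0 A6 A5 8C F3 8F B8 A5 EB 99 9B C3 82.

EB B6 83 F0 A6 A5 8C F3 8F B8 A5 EB 99 9B C3 82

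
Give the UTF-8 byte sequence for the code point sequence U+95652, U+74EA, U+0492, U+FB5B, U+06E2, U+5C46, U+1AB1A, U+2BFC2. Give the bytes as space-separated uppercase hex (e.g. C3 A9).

F2 95 99 92 E7 93 AA D2 92 EF AD 9B DB A2 E5 B1 86 F0 9A AC 9A F0 AB BF 82

U+95652: 4-byte form → F2 95 99 92.
U+74EA: 3-byte form → E7 93 AA.
U+0492: 2-byte form → D2 92.
U+FB5B: 3-byte form → EF AD 9B.
U+06E2: 2-byte form → DB A2.
U+5C46: 3-byte form → E5 B1 86.
U+1AB1A: 4-byte form → F0 9A AC 9A.
U+2BFC2: 4-byte form → F0 AB BF 82.
Concatenated (25 bytes): F2 95 99 92 E7 93 AA D2 92 EF AD 9B DB A2 E5 B1 86 F0 9A AC 9A F0 AB BF 82.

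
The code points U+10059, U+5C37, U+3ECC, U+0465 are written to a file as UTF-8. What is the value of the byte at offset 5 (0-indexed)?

0xB0

U+10059 → 4-byte form F0 90 81 99 at offsets 0–3.
U+5C37 → 3-byte form E5 B0 B7 at offsets 4–6.
Offset 5 falls in char 2's range; it's byte 2 of E5 B0 B7 = 0xB0.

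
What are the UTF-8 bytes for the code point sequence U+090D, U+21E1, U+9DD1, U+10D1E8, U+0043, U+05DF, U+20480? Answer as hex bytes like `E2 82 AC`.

E0 A4 8D E2 87 A1 E9 B7 91 F4 8D 87 A8 43 D7 9F F0 A0 92 80

U+090D: 3-byte form → E0 A4 8D.
U+21E1: 3-byte form → E2 87 A1.
U+9DD1: 3-byte form → E9 B7 91.
U+10D1E8: 4-byte form → F4 8D 87 A8.
U+0043: 1-byte form → 43.
U+05DF: 2-byte form → D7 9F.
U+20480: 4-byte form → F0 A0 92 80.
Concatenated (20 bytes): E0 A4 8D E2 87 A1 E9 B7 91 F4 8D 87 A8 43 D7 9F F0 A0 92 80.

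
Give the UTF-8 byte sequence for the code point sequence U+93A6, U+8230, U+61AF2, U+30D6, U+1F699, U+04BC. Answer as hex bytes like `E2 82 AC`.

U+93A6: 3-byte form → E9 8E A6.
U+8230: 3-byte form → E8 88 B0.
U+61AF2: 4-byte form → F1 A1 AB B2.
U+30D6: 3-byte form → E3 83 96.
U+1F699: 4-byte form → F0 9F 9A 99.
U+04BC: 2-byte form → D2 BC.
Concatenated (19 bytes): E9 8E A6 E8 88 B0 F1 A1 AB B2 E3 83 96 F0 9F 9A 99 D2 BC.

E9 8E A6 E8 88 B0 F1 A1 AB B2 E3 83 96 F0 9F 9A 99 D2 BC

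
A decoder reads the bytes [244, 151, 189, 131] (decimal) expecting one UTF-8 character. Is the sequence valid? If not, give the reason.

invalid (encodes a value above U+10FFFF)

Leading byte 0xF4 = 11110100 → 4-byte form.
Payload = 0x117F43, which exceeds U+10FFFF, the maximum Unicode code point. (Leading bytes F5–FF, or F4 followed by ≥ 0x90, are invalid.)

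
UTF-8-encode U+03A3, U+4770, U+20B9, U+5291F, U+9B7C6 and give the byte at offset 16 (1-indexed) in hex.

0x86

1-indexed offset 16 is 0-indexed offset 15.
U+03A3 → 2-byte form CE A3 at offsets 0–1.
U+4770 → 3-byte form E4 9D B0 at offsets 2–4.
U+20B9 → 3-byte form E2 82 B9 at offsets 5–7.
U+5291F → 4-byte form F1 92 A4 9F at offsets 8–11.
U+9B7C6 → 4-byte form F2 9B 9F 86 at offsets 12–15.
Offset 15 falls in char 5's range; it's byte 4 of F2 9B 9F 86 = 0x86.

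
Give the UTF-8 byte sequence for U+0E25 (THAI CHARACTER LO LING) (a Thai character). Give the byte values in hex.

U+0E25 = 0xE25 = 3621 decimal. In range U+0800–U+FFFF → 3-byte form: 1110xxxx 10xxxxxx 10xxxxxx.
Binary (16 bits): 0000111000100101.
Split 4+6+6: 0000 | 111000 | 100101.
Byte 1: 11100000 = 0xE0.
Byte 2: 10111000 = 0xB8.
Byte 3: 10100101 = 0xA5.

E0 B8 A5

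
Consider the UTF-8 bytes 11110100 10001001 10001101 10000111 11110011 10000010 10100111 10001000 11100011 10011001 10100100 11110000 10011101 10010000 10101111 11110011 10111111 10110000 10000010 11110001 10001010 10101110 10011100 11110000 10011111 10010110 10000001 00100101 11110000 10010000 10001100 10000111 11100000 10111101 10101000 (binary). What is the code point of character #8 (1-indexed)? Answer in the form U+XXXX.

U+0025

Offset 0: leading byte 0xF4 = 11110100 → 4-byte char #1 = F4 89 8D 87.
Offset 4: leading byte 0xF3 = 11110011 → 4-byte char #2 = F3 82 A7 88.
Offset 8: leading byte 0xE3 = 11100011 → 3-byte char #3 = E3 99 A4.
Offset 11: leading byte 0xF0 = 11110000 → 4-byte char #4 = F0 9D 90 AF.
Offset 15: leading byte 0xF3 = 11110011 → 4-byte char #5 = F3 BF B0 82.
Offset 19: leading byte 0xF1 = 11110001 → 4-byte char #6 = F1 8A AE 9C.
Offset 23: leading byte 0xF0 = 11110000 → 4-byte char #7 = F0 9F 96 81.
Offset 27: leading byte 0x25 = 00100101 → 1-byte char #8 = 25.
Leading byte 0x25 = 00100101 matches 0xxxxxxx → 1-byte sequence.
Byte 1: 0x25 = 00100101, payload 0100101 (7 bits).
Concatenate: 0100101 = 0x25 (7 bits → U+0025).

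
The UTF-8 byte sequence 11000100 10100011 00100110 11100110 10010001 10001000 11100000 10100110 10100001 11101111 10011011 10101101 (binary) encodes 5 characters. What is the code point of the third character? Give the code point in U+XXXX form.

U+6448

Offset 0: leading byte 0xC4 = 11000100 → 2-byte char #1 = C4 A3.
Offset 2: leading byte 0x26 = 00100110 → 1-byte char #2 = 26.
Offset 3: leading byte 0xE6 = 11100110 → 3-byte char #3 = E6 91 88.
Leading byte 0xE6 = 11100110 matches 1110xxxx → 3-byte sequence.
Byte 1: 0xE6 = 11100110, payload 0110 (4 bits).
Byte 2: 0x91 = 10010001 (10xxxxxx ✓), payload 010001.
Byte 3: 0x88 = 10001000 (10xxxxxx ✓), payload 001000.
Concatenate: 0110010001001000 = 0x6448 (16 bits → U+6448).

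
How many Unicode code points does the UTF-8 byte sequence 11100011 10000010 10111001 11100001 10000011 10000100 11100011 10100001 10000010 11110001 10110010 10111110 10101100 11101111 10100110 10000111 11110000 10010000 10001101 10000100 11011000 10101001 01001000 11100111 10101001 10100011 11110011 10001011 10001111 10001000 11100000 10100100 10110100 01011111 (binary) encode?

Byte at offset 0: 0xE3 = 11100011 → 3-byte char (#1). Advance 3.
Byte at offset 3: 0xE1 = 11100001 → 3-byte char (#2). Advance 3.
Byte at offset 6: 0xE3 = 11100011 → 3-byte char (#3). Advance 3.
Byte at offset 9: 0xF1 = 11110001 → 4-byte char (#4). Advance 4.
Byte at offset 13: 0xEF = 11101111 → 3-byte char (#5). Advance 3.
Byte at offset 16: 0xF0 = 11110000 → 4-byte char (#6). Advance 4.
Byte at offset 20: 0xD8 = 11011000 → 2-byte char (#7). Advance 2.
Byte at offset 22: 0x48 = 01001000 → 1-byte char (#8). Advance 1.
Byte at offset 23: 0xE7 = 11100111 → 3-byte char (#9). Advance 3.
Byte at offset 26: 0xF3 = 11110011 → 4-byte char (#10). Advance 4.
Byte at offset 30: 0xE0 = 11100000 → 3-byte char (#11). Advance 3.
Byte at offset 33: 0x5F = 01011111 → 1-byte char (#12). Advance 1.
Reached end at offset 34 after 12 code points.

12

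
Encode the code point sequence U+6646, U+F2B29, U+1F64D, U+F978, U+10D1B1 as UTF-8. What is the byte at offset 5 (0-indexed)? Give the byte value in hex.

0xAC

U+6646 → 3-byte form E6 99 86 at offsets 0–2.
U+F2B29 → 4-byte form F3 B2 AC A9 at offsets 3–6.
Offset 5 falls in char 2's range; it's byte 3 of F3 B2 AC A9 = 0xAC.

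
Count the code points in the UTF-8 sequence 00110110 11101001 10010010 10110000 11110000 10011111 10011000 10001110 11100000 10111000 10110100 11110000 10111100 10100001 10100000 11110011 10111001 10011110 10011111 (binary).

6

Byte at offset 0: 0x36 = 00110110 → 1-byte char (#1). Advance 1.
Byte at offset 1: 0xE9 = 11101001 → 3-byte char (#2). Advance 3.
Byte at offset 4: 0xF0 = 11110000 → 4-byte char (#3). Advance 4.
Byte at offset 8: 0xE0 = 11100000 → 3-byte char (#4). Advance 3.
Byte at offset 11: 0xF0 = 11110000 → 4-byte char (#5). Advance 4.
Byte at offset 15: 0xF3 = 11110011 → 4-byte char (#6). Advance 4.
Reached end at offset 19 after 6 code points.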